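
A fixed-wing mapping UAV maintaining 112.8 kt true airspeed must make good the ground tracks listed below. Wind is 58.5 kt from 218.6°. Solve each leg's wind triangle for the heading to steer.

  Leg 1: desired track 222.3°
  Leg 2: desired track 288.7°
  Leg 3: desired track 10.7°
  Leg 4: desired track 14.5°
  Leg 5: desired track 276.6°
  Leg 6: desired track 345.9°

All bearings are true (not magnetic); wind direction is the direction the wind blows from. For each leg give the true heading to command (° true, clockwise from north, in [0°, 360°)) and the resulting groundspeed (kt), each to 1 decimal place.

Leg 1: heading=220.4°, groundspeed=54.4 kt
Leg 2: heading=259.5°, groundspeed=78.6 kt
Leg 3: heading=356.7°, groundspeed=161.1 kt
Leg 4: heading=2.3°, groundspeed=163.6 kt
Leg 5: heading=250.5°, groundspeed=70.3 kt
Leg 6: heading=321.5°, groundspeed=138.2 kt

Leg 1: desired track 222.3°; wind correction -1.9° → command heading 220.4°, groundspeed 54.4 kt
Leg 2: desired track 288.7°; wind correction -29.2° → command heading 259.5°, groundspeed 78.6 kt
Leg 3: desired track 10.7°; wind correction -14.0° → command heading 356.7°, groundspeed 161.1 kt
Leg 4: desired track 14.5°; wind correction -12.2° → command heading 2.3°, groundspeed 163.6 kt
Leg 5: desired track 276.6°; wind correction -26.1° → command heading 250.5°, groundspeed 70.3 kt
Leg 6: desired track 345.9°; wind correction -24.4° → command heading 321.5°, groundspeed 138.2 kt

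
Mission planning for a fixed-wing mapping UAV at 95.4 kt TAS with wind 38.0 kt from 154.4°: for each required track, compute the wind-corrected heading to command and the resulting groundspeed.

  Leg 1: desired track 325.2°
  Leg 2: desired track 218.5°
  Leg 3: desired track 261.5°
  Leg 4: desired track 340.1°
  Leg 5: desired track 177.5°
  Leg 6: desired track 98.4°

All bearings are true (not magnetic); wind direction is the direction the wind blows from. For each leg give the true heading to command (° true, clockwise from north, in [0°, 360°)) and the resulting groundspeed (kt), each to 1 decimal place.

Leg 1: heading=321.5°, groundspeed=132.7 kt
Leg 2: heading=197.5°, groundspeed=72.5 kt
Leg 3: heading=239.1°, groundspeed=99.4 kt
Leg 4: heading=342.4°, groundspeed=133.1 kt
Leg 5: heading=168.5°, groundspeed=59.3 kt
Leg 6: heading=117.7°, groundspeed=68.8 kt

Leg 1: desired track 325.2°; wind correction -3.7° → command heading 321.5°, groundspeed 132.7 kt
Leg 2: desired track 218.5°; wind correction -21.0° → command heading 197.5°, groundspeed 72.5 kt
Leg 3: desired track 261.5°; wind correction -22.4° → command heading 239.1°, groundspeed 99.4 kt
Leg 4: desired track 340.1°; wind correction +2.3° → command heading 342.4°, groundspeed 133.1 kt
Leg 5: desired track 177.5°; wind correction -9.0° → command heading 168.5°, groundspeed 59.3 kt
Leg 6: desired track 98.4°; wind correction +19.3° → command heading 117.7°, groundspeed 68.8 kt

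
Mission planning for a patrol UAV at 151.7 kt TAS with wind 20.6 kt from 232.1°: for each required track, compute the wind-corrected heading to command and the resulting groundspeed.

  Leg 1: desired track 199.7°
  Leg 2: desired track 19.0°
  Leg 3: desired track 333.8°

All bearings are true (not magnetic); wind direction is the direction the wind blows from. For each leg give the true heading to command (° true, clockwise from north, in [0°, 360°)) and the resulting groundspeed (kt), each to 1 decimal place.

Leg 1: heading=203.9°, groundspeed=133.9 kt
Leg 2: heading=14.7°, groundspeed=168.5 kt
Leg 3: heading=326.2°, groundspeed=154.5 kt

Leg 1: desired track 199.7°; wind correction +4.2° → command heading 203.9°, groundspeed 133.9 kt
Leg 2: desired track 19.0°; wind correction -4.3° → command heading 14.7°, groundspeed 168.5 kt
Leg 3: desired track 333.8°; wind correction -7.6° → command heading 326.2°, groundspeed 154.5 kt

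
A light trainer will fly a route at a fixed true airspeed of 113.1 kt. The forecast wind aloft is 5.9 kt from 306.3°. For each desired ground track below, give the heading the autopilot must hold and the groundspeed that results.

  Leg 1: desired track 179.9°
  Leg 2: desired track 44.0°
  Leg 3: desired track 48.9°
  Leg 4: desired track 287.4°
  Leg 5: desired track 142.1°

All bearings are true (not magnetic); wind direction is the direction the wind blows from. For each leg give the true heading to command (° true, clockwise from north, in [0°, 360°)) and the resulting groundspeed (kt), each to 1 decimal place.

Leg 1: desired track 179.9°; wind correction +2.4° → command heading 182.3°, groundspeed 116.5 kt
Leg 2: desired track 44.0°; wind correction -3.0° → command heading 41.0°, groundspeed 113.7 kt
Leg 3: desired track 48.9°; wind correction -2.9° → command heading 46.0°, groundspeed 114.2 kt
Leg 4: desired track 287.4°; wind correction +1.0° → command heading 288.4°, groundspeed 107.5 kt
Leg 5: desired track 142.1°; wind correction +0.8° → command heading 142.9°, groundspeed 118.8 kt

Leg 1: heading=182.3°, groundspeed=116.5 kt
Leg 2: heading=41.0°, groundspeed=113.7 kt
Leg 3: heading=46.0°, groundspeed=114.2 kt
Leg 4: heading=288.4°, groundspeed=107.5 kt
Leg 5: heading=142.9°, groundspeed=118.8 kt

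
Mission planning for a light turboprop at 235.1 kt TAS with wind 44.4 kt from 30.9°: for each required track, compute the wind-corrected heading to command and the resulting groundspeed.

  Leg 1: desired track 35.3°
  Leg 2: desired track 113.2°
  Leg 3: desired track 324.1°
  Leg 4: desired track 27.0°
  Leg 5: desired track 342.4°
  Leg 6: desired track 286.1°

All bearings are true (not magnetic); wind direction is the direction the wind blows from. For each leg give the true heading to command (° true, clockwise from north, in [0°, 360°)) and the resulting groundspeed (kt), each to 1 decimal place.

Leg 1: desired track 35.3°; wind correction -0.8° → command heading 34.5°, groundspeed 190.8 kt
Leg 2: desired track 113.2°; wind correction -10.8° → command heading 102.4°, groundspeed 225.0 kt
Leg 3: desired track 324.1°; wind correction +10.0° → command heading 334.1°, groundspeed 214.0 kt
Leg 4: desired track 27.0°; wind correction +0.7° → command heading 27.7°, groundspeed 190.8 kt
Leg 5: desired track 342.4°; wind correction +8.1° → command heading 350.5°, groundspeed 203.3 kt
Leg 6: desired track 286.1°; wind correction +10.5° → command heading 296.6°, groundspeed 242.5 kt

Leg 1: heading=34.5°, groundspeed=190.8 kt
Leg 2: heading=102.4°, groundspeed=225.0 kt
Leg 3: heading=334.1°, groundspeed=214.0 kt
Leg 4: heading=27.7°, groundspeed=190.8 kt
Leg 5: heading=350.5°, groundspeed=203.3 kt
Leg 6: heading=296.6°, groundspeed=242.5 kt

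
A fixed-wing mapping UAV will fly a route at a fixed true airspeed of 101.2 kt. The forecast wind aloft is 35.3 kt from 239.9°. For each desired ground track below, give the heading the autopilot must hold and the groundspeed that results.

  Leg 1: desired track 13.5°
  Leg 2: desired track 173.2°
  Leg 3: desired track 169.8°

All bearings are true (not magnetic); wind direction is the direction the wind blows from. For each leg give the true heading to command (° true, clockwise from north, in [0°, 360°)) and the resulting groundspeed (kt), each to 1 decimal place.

Leg 1: heading=358.9°, groundspeed=122.3 kt
Leg 2: heading=191.9°, groundspeed=81.9 kt
Leg 3: heading=188.9°, groundspeed=83.6 kt

Leg 1: desired track 13.5°; wind correction -14.6° → command heading 358.9°, groundspeed 122.3 kt
Leg 2: desired track 173.2°; wind correction +18.7° → command heading 191.9°, groundspeed 81.9 kt
Leg 3: desired track 169.8°; wind correction +19.1° → command heading 188.9°, groundspeed 83.6 kt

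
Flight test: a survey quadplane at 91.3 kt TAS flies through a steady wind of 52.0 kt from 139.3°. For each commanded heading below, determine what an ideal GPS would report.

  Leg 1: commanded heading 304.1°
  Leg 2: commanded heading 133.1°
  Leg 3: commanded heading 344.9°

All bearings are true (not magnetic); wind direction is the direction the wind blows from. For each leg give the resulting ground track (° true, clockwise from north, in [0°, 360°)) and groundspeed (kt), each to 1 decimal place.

Leg 1: heading 304.1°; drift +5.5° → track 309.6°, groundspeed 142.1 kt
Leg 2: heading 133.1°; drift -8.1° → track 125.0°, groundspeed 40.0 kt
Leg 3: heading 344.9°; drift -9.2° → track 335.7°, groundspeed 140.0 kt

Leg 1: track=309.6°, groundspeed=142.1 kt
Leg 2: track=125.0°, groundspeed=40.0 kt
Leg 3: track=335.7°, groundspeed=140.0 kt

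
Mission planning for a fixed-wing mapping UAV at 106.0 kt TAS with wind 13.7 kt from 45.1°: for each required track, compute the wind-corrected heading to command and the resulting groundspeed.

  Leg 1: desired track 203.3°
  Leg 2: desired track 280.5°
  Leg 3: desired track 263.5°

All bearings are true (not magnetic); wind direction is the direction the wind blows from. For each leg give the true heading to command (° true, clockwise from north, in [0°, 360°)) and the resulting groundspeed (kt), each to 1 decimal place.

Leg 1: heading=200.5°, groundspeed=118.6 kt
Leg 2: heading=286.6°, groundspeed=113.2 kt
Leg 3: heading=268.1°, groundspeed=116.4 kt

Leg 1: desired track 203.3°; wind correction -2.8° → command heading 200.5°, groundspeed 118.6 kt
Leg 2: desired track 280.5°; wind correction +6.1° → command heading 286.6°, groundspeed 113.2 kt
Leg 3: desired track 263.5°; wind correction +4.6° → command heading 268.1°, groundspeed 116.4 kt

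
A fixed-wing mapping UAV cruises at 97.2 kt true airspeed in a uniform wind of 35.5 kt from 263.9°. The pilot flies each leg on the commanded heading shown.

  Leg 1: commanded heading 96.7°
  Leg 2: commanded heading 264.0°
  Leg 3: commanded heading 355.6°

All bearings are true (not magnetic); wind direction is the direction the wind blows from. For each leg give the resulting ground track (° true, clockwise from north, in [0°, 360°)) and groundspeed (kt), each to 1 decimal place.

Leg 1: track=93.3°, groundspeed=132.1 kt
Leg 2: track=264.1°, groundspeed=61.7 kt
Leg 3: track=15.5°, groundspeed=104.5 kt

Leg 1: heading 96.7°; drift -3.4° → track 93.3°, groundspeed 132.1 kt
Leg 2: heading 264.0°; drift +0.1° → track 264.1°, groundspeed 61.7 kt
Leg 3: heading 355.6°; drift +19.9° → track 15.5°, groundspeed 104.5 kt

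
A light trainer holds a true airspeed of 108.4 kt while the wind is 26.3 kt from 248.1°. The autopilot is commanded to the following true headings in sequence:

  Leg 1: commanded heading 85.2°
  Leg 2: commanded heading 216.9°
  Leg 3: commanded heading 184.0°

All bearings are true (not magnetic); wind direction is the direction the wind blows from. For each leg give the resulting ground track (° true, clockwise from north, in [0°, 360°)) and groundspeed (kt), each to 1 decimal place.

Leg 1: track=81.9°, groundspeed=133.8 kt
Leg 2: track=207.9°, groundspeed=87.0 kt
Leg 3: track=170.3°, groundspeed=99.8 kt

Leg 1: heading 85.2°; drift -3.3° → track 81.9°, groundspeed 133.8 kt
Leg 2: heading 216.9°; drift -9.0° → track 207.9°, groundspeed 87.0 kt
Leg 3: heading 184.0°; drift -13.7° → track 170.3°, groundspeed 99.8 kt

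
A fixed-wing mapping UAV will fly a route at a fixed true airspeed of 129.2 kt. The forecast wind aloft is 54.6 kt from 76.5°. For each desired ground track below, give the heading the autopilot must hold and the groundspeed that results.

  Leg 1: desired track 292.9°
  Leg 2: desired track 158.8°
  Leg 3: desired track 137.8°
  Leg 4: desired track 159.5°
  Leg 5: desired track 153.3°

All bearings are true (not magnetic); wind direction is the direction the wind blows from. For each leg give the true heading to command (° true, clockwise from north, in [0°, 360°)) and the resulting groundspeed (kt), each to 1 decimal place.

Leg 1: desired track 292.9°; wind correction +14.5° → command heading 307.4°, groundspeed 169.0 kt
Leg 2: desired track 158.8°; wind correction -24.8° → command heading 134.0°, groundspeed 110.0 kt
Leg 3: desired track 137.8°; wind correction -21.8° → command heading 116.0°, groundspeed 93.8 kt
Leg 4: desired track 159.5°; wind correction -24.8° → command heading 134.7°, groundspeed 110.6 kt
Leg 5: desired track 153.3°; wind correction -24.3° → command heading 129.0°, groundspeed 105.3 kt

Leg 1: heading=307.4°, groundspeed=169.0 kt
Leg 2: heading=134.0°, groundspeed=110.0 kt
Leg 3: heading=116.0°, groundspeed=93.8 kt
Leg 4: heading=134.7°, groundspeed=110.6 kt
Leg 5: heading=129.0°, groundspeed=105.3 kt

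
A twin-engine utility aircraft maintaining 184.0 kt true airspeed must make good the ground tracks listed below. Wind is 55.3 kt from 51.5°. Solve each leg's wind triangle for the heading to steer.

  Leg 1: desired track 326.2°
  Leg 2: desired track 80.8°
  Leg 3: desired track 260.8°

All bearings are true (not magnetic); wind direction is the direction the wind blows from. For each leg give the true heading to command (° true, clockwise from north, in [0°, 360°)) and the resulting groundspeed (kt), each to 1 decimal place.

Leg 1: desired track 326.2°; wind correction +17.4° → command heading 343.6°, groundspeed 171.0 kt
Leg 2: desired track 80.8°; wind correction -8.5° → command heading 72.3°, groundspeed 133.8 kt
Leg 3: desired track 260.8°; wind correction +8.5° → command heading 269.3°, groundspeed 230.2 kt

Leg 1: heading=343.6°, groundspeed=171.0 kt
Leg 2: heading=72.3°, groundspeed=133.8 kt
Leg 3: heading=269.3°, groundspeed=230.2 kt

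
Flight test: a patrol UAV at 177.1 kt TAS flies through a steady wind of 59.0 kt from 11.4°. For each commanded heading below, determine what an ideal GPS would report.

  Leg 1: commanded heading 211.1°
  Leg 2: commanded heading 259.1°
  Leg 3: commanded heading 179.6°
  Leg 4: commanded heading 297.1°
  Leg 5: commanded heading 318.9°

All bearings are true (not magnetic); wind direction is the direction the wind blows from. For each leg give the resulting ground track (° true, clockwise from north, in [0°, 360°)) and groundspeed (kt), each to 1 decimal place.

Leg 1: track=206.2°, groundspeed=233.5 kt
Leg 2: track=243.8°, groundspeed=206.8 kt
Leg 3: track=182.5°, groundspeed=235.2 kt
Leg 4: track=277.7°, groundspeed=170.9 kt
Leg 5: track=300.6°, groundspeed=148.7 kt

Leg 1: heading 211.1°; drift -4.9° → track 206.2°, groundspeed 233.5 kt
Leg 2: heading 259.1°; drift -15.3° → track 243.8°, groundspeed 206.8 kt
Leg 3: heading 179.6°; drift +2.9° → track 182.5°, groundspeed 235.2 kt
Leg 4: heading 297.1°; drift -19.4° → track 277.7°, groundspeed 170.9 kt
Leg 5: heading 318.9°; drift -18.3° → track 300.6°, groundspeed 148.7 kt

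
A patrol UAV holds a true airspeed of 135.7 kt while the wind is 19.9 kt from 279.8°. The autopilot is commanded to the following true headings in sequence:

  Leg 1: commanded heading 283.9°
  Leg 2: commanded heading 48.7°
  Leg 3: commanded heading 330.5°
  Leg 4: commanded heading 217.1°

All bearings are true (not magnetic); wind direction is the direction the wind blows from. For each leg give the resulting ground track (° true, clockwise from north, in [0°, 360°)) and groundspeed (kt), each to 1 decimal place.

Leg 1: heading 283.9°; drift +0.7° → track 284.6°, groundspeed 115.9 kt
Leg 2: heading 48.7°; drift +6.0° → track 54.7°, groundspeed 149.0 kt
Leg 3: heading 330.5°; drift +7.1° → track 337.6°, groundspeed 124.1 kt
Leg 4: heading 217.1°; drift -8.0° → track 209.1°, groundspeed 127.8 kt

Leg 1: track=284.6°, groundspeed=115.9 kt
Leg 2: track=54.7°, groundspeed=149.0 kt
Leg 3: track=337.6°, groundspeed=124.1 kt
Leg 4: track=209.1°, groundspeed=127.8 kt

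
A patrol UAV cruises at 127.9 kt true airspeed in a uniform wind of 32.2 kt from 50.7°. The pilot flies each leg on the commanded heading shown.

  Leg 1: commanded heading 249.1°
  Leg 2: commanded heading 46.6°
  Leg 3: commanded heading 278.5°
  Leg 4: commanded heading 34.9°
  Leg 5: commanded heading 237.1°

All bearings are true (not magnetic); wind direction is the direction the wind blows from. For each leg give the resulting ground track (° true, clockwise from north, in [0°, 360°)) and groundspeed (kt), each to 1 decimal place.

Leg 1: heading 249.1°; drift -3.7° → track 245.4°, groundspeed 158.8 kt
Leg 2: heading 46.6°; drift -1.4° → track 45.2°, groundspeed 95.8 kt
Leg 3: heading 278.5°; drift -9.1° → track 269.4°, groundspeed 151.4 kt
Leg 4: heading 34.9°; drift -5.2° → track 29.7°, groundspeed 97.3 kt
Leg 5: heading 237.1°; drift -1.3° → track 235.8°, groundspeed 159.9 kt

Leg 1: track=245.4°, groundspeed=158.8 kt
Leg 2: track=45.2°, groundspeed=95.8 kt
Leg 3: track=269.4°, groundspeed=151.4 kt
Leg 4: track=29.7°, groundspeed=97.3 kt
Leg 5: track=235.8°, groundspeed=159.9 kt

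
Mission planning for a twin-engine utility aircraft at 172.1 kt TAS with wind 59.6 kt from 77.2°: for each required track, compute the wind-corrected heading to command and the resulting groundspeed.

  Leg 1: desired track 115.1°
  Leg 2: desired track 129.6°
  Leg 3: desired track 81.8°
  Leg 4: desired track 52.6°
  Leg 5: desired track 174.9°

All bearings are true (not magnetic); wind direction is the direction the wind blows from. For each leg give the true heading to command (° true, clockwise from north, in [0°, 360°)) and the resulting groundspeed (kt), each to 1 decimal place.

Leg 1: desired track 115.1°; wind correction -12.3° → command heading 102.8°, groundspeed 121.1 kt
Leg 2: desired track 129.6°; wind correction -15.9° → command heading 113.7°, groundspeed 129.1 kt
Leg 3: desired track 81.8°; wind correction -1.6° → command heading 80.2°, groundspeed 112.6 kt
Leg 4: desired track 52.6°; wind correction +8.3° → command heading 60.9°, groundspeed 116.1 kt
Leg 5: desired track 174.9°; wind correction -20.1° → command heading 154.8°, groundspeed 169.6 kt

Leg 1: heading=102.8°, groundspeed=121.1 kt
Leg 2: heading=113.7°, groundspeed=129.1 kt
Leg 3: heading=80.2°, groundspeed=112.6 kt
Leg 4: heading=60.9°, groundspeed=116.1 kt
Leg 5: heading=154.8°, groundspeed=169.6 kt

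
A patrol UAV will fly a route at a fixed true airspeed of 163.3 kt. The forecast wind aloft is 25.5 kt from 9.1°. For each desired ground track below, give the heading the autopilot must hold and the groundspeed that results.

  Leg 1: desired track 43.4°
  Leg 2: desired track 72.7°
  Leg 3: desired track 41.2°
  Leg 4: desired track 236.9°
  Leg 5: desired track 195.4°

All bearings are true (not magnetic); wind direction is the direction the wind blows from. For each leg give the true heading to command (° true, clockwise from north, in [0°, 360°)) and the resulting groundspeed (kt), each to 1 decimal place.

Leg 1: heading=38.4°, groundspeed=141.6 kt
Leg 2: heading=64.7°, groundspeed=150.4 kt
Leg 3: heading=36.4°, groundspeed=141.1 kt
Leg 4: heading=243.5°, groundspeed=179.3 kt
Leg 5: heading=196.4°, groundspeed=188.6 kt

Leg 1: desired track 43.4°; wind correction -5.0° → command heading 38.4°, groundspeed 141.6 kt
Leg 2: desired track 72.7°; wind correction -8.0° → command heading 64.7°, groundspeed 150.4 kt
Leg 3: desired track 41.2°; wind correction -4.8° → command heading 36.4°, groundspeed 141.1 kt
Leg 4: desired track 236.9°; wind correction +6.6° → command heading 243.5°, groundspeed 179.3 kt
Leg 5: desired track 195.4°; wind correction +1.0° → command heading 196.4°, groundspeed 188.6 kt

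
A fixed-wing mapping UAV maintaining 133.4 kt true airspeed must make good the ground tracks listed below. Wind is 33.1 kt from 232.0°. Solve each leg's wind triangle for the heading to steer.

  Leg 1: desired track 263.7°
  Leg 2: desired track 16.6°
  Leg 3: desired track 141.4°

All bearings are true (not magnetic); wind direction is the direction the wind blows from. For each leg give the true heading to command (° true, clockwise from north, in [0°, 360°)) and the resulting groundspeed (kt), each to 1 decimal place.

Leg 1: desired track 263.7°; wind correction -7.5° → command heading 256.2°, groundspeed 104.1 kt
Leg 2: desired track 16.6°; wind correction -8.3° → command heading 8.3°, groundspeed 159.0 kt
Leg 3: desired track 141.4°; wind correction +14.4° → command heading 155.8°, groundspeed 129.6 kt

Leg 1: heading=256.2°, groundspeed=104.1 kt
Leg 2: heading=8.3°, groundspeed=159.0 kt
Leg 3: heading=155.8°, groundspeed=129.6 kt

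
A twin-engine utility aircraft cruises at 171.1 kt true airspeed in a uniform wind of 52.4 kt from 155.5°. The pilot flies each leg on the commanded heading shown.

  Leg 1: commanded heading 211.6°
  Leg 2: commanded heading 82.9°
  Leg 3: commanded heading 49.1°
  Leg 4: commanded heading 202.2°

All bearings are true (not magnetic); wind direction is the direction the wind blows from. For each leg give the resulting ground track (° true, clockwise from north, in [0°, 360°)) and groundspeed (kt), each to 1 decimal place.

Leg 1: track=228.6°, groundspeed=148.4 kt
Leg 2: track=65.1°, groundspeed=163.3 kt
Leg 3: track=34.0°, groundspeed=192.6 kt
Leg 4: track=218.0°, groundspeed=140.4 kt

Leg 1: heading 211.6°; drift +17.0° → track 228.6°, groundspeed 148.4 kt
Leg 2: heading 82.9°; drift -17.8° → track 65.1°, groundspeed 163.3 kt
Leg 3: heading 49.1°; drift -15.1° → track 34.0°, groundspeed 192.6 kt
Leg 4: heading 202.2°; drift +15.8° → track 218.0°, groundspeed 140.4 kt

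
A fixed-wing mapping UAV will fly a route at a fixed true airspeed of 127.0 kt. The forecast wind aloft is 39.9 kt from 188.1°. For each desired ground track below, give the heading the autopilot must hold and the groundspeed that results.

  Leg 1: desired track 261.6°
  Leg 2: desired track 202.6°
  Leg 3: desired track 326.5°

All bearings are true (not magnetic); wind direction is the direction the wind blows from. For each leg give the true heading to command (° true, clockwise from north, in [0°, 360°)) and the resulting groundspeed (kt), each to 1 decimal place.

Leg 1: desired track 261.6°; wind correction -17.5° → command heading 244.1°, groundspeed 109.8 kt
Leg 2: desired track 202.6°; wind correction -4.5° → command heading 198.1°, groundspeed 88.0 kt
Leg 3: desired track 326.5°; wind correction -12.0° → command heading 314.5°, groundspeed 154.0 kt

Leg 1: heading=244.1°, groundspeed=109.8 kt
Leg 2: heading=198.1°, groundspeed=88.0 kt
Leg 3: heading=314.5°, groundspeed=154.0 kt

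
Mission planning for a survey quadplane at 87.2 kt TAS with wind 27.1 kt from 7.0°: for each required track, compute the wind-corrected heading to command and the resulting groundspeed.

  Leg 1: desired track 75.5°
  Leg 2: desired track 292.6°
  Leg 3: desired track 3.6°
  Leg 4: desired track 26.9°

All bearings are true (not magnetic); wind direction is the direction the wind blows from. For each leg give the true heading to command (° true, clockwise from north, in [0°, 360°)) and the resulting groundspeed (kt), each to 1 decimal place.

Leg 1: heading=58.7°, groundspeed=73.5 kt
Leg 2: heading=310.0°, groundspeed=75.9 kt
Leg 3: heading=4.7°, groundspeed=60.1 kt
Leg 4: heading=20.8°, groundspeed=61.2 kt

Leg 1: desired track 75.5°; wind correction -16.8° → command heading 58.7°, groundspeed 73.5 kt
Leg 2: desired track 292.6°; wind correction +17.4° → command heading 310.0°, groundspeed 75.9 kt
Leg 3: desired track 3.6°; wind correction +1.1° → command heading 4.7°, groundspeed 60.1 kt
Leg 4: desired track 26.9°; wind correction -6.1° → command heading 20.8°, groundspeed 61.2 kt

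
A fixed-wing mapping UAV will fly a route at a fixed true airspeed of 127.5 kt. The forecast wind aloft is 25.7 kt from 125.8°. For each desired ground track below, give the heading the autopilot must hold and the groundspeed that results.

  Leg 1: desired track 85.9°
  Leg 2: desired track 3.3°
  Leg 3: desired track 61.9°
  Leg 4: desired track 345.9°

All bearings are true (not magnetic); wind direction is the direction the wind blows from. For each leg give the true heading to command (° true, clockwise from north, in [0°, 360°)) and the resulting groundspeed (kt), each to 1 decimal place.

Leg 1: heading=93.3°, groundspeed=106.7 kt
Leg 2: heading=13.1°, groundspeed=139.5 kt
Leg 3: heading=72.3°, groundspeed=114.1 kt
Leg 4: heading=353.4°, groundspeed=146.1 kt

Leg 1: desired track 85.9°; wind correction +7.4° → command heading 93.3°, groundspeed 106.7 kt
Leg 2: desired track 3.3°; wind correction +9.8° → command heading 13.1°, groundspeed 139.5 kt
Leg 3: desired track 61.9°; wind correction +10.4° → command heading 72.3°, groundspeed 114.1 kt
Leg 4: desired track 345.9°; wind correction +7.5° → command heading 353.4°, groundspeed 146.1 kt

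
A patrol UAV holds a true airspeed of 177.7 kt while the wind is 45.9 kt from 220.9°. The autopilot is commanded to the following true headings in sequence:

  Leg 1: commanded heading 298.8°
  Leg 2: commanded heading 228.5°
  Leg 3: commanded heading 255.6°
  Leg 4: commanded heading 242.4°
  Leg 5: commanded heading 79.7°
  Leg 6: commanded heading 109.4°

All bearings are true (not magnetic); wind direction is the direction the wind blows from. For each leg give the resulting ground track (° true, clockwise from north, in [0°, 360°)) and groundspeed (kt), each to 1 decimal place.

Leg 1: track=313.8°, groundspeed=174.0 kt
Leg 2: track=231.1°, groundspeed=132.3 kt
Leg 3: track=266.2°, groundspeed=142.4 kt
Leg 4: track=249.5°, groundspeed=136.0 kt
Leg 5: track=72.0°, groundspeed=215.4 kt
Leg 6: track=97.0°, groundspeed=199.2 kt

Leg 1: heading 298.8°; drift +15.0° → track 313.8°, groundspeed 174.0 kt
Leg 2: heading 228.5°; drift +2.6° → track 231.1°, groundspeed 132.3 kt
Leg 3: heading 255.6°; drift +10.6° → track 266.2°, groundspeed 142.4 kt
Leg 4: heading 242.4°; drift +7.1° → track 249.5°, groundspeed 136.0 kt
Leg 5: heading 79.7°; drift -7.7° → track 72.0°, groundspeed 215.4 kt
Leg 6: heading 109.4°; drift -12.4° → track 97.0°, groundspeed 199.2 kt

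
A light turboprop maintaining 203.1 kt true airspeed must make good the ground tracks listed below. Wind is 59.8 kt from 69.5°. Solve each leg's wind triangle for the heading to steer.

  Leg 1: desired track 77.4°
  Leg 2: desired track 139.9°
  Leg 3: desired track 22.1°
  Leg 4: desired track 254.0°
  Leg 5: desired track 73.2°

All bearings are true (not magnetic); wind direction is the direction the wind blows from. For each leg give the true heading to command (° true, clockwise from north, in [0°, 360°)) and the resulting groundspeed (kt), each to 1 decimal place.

Leg 1: heading=75.1°, groundspeed=143.7 kt
Leg 2: heading=123.8°, groundspeed=175.1 kt
Leg 3: heading=34.6°, groundspeed=157.8 kt
Leg 4: heading=255.3°, groundspeed=262.7 kt
Leg 5: heading=72.1°, groundspeed=143.4 kt

Leg 1: desired track 77.4°; wind correction -2.3° → command heading 75.1°, groundspeed 143.7 kt
Leg 2: desired track 139.9°; wind correction -16.1° → command heading 123.8°, groundspeed 175.1 kt
Leg 3: desired track 22.1°; wind correction +12.5° → command heading 34.6°, groundspeed 157.8 kt
Leg 4: desired track 254.0°; wind correction +1.3° → command heading 255.3°, groundspeed 262.7 kt
Leg 5: desired track 73.2°; wind correction -1.1° → command heading 72.1°, groundspeed 143.4 kt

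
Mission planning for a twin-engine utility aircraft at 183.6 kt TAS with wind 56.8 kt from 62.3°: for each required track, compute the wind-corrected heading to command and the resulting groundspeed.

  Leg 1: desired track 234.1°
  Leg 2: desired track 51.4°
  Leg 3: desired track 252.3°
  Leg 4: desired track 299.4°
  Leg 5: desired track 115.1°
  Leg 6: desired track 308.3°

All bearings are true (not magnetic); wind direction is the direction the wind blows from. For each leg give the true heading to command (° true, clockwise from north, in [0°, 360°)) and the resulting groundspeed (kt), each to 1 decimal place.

Leg 1: heading=231.6°, groundspeed=239.6 kt
Leg 2: heading=54.8°, groundspeed=127.5 kt
Leg 3: heading=255.4°, groundspeed=239.3 kt
Leg 4: heading=314.5°, groundspeed=208.2 kt
Leg 5: heading=100.8°, groundspeed=143.6 kt
Leg 6: heading=324.7°, groundspeed=199.2 kt

Leg 1: desired track 234.1°; wind correction -2.5° → command heading 231.6°, groundspeed 239.6 kt
Leg 2: desired track 51.4°; wind correction +3.4° → command heading 54.8°, groundspeed 127.5 kt
Leg 3: desired track 252.3°; wind correction +3.1° → command heading 255.4°, groundspeed 239.3 kt
Leg 4: desired track 299.4°; wind correction +15.1° → command heading 314.5°, groundspeed 208.2 kt
Leg 5: desired track 115.1°; wind correction -14.3° → command heading 100.8°, groundspeed 143.6 kt
Leg 6: desired track 308.3°; wind correction +16.4° → command heading 324.7°, groundspeed 199.2 kt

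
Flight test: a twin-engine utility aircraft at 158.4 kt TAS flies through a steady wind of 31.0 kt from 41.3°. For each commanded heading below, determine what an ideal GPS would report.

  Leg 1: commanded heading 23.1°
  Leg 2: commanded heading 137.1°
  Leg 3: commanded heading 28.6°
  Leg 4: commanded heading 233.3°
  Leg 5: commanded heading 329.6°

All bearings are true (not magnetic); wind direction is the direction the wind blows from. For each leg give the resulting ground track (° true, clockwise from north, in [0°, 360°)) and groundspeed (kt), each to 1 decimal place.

Leg 1: track=18.8°, groundspeed=129.3 kt
Leg 2: track=147.9°, groundspeed=164.5 kt
Leg 3: track=25.6°, groundspeed=128.3 kt
Leg 4: track=231.3°, groundspeed=188.8 kt
Leg 5: track=318.4°, groundspeed=151.6 kt

Leg 1: heading 23.1°; drift -4.3° → track 18.8°, groundspeed 129.3 kt
Leg 2: heading 137.1°; drift +10.8° → track 147.9°, groundspeed 164.5 kt
Leg 3: heading 28.6°; drift -3.0° → track 25.6°, groundspeed 128.3 kt
Leg 4: heading 233.3°; drift -2.0° → track 231.3°, groundspeed 188.8 kt
Leg 5: heading 329.6°; drift -11.2° → track 318.4°, groundspeed 151.6 kt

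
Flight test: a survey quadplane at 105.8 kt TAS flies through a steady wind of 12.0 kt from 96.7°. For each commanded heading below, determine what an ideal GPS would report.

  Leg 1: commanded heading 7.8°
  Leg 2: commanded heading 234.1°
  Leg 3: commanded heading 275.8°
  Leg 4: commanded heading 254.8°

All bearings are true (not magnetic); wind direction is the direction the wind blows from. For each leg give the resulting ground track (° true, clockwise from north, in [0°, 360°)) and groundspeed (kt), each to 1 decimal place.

Leg 1: track=1.3°, groundspeed=106.2 kt
Leg 2: track=238.2°, groundspeed=114.9 kt
Leg 3: track=275.9°, groundspeed=117.8 kt
Leg 4: track=257.0°, groundspeed=117.0 kt

Leg 1: heading 7.8°; drift -6.5° → track 1.3°, groundspeed 106.2 kt
Leg 2: heading 234.1°; drift +4.1° → track 238.2°, groundspeed 114.9 kt
Leg 3: heading 275.8°; drift +0.1° → track 275.9°, groundspeed 117.8 kt
Leg 4: heading 254.8°; drift +2.2° → track 257.0°, groundspeed 117.0 kt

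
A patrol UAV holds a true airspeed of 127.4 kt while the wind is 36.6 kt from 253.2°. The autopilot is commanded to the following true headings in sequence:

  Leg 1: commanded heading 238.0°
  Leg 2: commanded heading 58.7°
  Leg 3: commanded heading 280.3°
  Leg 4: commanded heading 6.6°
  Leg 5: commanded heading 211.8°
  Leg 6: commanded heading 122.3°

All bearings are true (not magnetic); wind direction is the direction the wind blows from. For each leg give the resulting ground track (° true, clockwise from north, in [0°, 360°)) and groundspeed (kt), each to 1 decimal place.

Leg 1: heading 238.0°; drift -5.9° → track 232.1°, groundspeed 92.6 kt
Leg 2: heading 58.7°; drift +3.2° → track 61.9°, groundspeed 163.1 kt
Leg 3: heading 280.3°; drift +10.0° → track 290.3°, groundspeed 96.3 kt
Leg 4: heading 6.6°; drift +13.3° → track 19.9°, groundspeed 145.9 kt
Leg 5: heading 211.8°; drift -13.6° → track 198.2°, groundspeed 102.8 kt
Leg 6: heading 122.3°; drift -10.4° → track 111.9°, groundspeed 153.9 kt

Leg 1: track=232.1°, groundspeed=92.6 kt
Leg 2: track=61.9°, groundspeed=163.1 kt
Leg 3: track=290.3°, groundspeed=96.3 kt
Leg 4: track=19.9°, groundspeed=145.9 kt
Leg 5: track=198.2°, groundspeed=102.8 kt
Leg 6: track=111.9°, groundspeed=153.9 kt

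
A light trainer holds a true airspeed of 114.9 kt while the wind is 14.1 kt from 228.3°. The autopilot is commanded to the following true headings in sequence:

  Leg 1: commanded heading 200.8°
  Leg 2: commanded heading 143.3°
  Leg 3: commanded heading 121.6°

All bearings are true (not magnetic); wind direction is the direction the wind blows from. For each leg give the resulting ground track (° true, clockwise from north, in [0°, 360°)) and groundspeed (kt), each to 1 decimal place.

Leg 1: heading 200.8°; drift -3.6° → track 197.2°, groundspeed 102.6 kt
Leg 2: heading 143.3°; drift -7.0° → track 136.3°, groundspeed 114.5 kt
Leg 3: heading 121.6°; drift -6.5° → track 115.1°, groundspeed 119.7 kt

Leg 1: track=197.2°, groundspeed=102.6 kt
Leg 2: track=136.3°, groundspeed=114.5 kt
Leg 3: track=115.1°, groundspeed=119.7 kt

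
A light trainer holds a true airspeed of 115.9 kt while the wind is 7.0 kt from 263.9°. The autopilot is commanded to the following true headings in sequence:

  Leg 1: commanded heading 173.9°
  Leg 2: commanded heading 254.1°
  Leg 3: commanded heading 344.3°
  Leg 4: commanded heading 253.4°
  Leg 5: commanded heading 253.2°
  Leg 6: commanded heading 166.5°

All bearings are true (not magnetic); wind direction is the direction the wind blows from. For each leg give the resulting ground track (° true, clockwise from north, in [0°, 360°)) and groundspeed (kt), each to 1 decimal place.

Leg 1: track=170.4°, groundspeed=116.1 kt
Leg 2: track=253.5°, groundspeed=109.0 kt
Leg 3: track=347.7°, groundspeed=114.9 kt
Leg 4: track=252.7°, groundspeed=109.0 kt
Leg 5: track=252.5°, groundspeed=109.0 kt
Leg 6: track=163.1°, groundspeed=117.0 kt

Leg 1: heading 173.9°; drift -3.5° → track 170.4°, groundspeed 116.1 kt
Leg 2: heading 254.1°; drift -0.6° → track 253.5°, groundspeed 109.0 kt
Leg 3: heading 344.3°; drift +3.4° → track 347.7°, groundspeed 114.9 kt
Leg 4: heading 253.4°; drift -0.7° → track 252.7°, groundspeed 109.0 kt
Leg 5: heading 253.2°; drift -0.7° → track 252.5°, groundspeed 109.0 kt
Leg 6: heading 166.5°; drift -3.4° → track 163.1°, groundspeed 117.0 kt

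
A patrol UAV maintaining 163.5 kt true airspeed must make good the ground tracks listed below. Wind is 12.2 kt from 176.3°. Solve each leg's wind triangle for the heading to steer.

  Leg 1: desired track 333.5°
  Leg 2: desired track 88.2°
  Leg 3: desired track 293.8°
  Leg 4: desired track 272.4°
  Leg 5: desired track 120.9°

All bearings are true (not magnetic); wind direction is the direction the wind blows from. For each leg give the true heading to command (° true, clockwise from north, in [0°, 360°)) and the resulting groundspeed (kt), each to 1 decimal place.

Leg 1: desired track 333.5°; wind correction -1.7° → command heading 331.8°, groundspeed 174.7 kt
Leg 2: desired track 88.2°; wind correction +4.3° → command heading 92.5°, groundspeed 162.6 kt
Leg 3: desired track 293.8°; wind correction -3.8° → command heading 290.0°, groundspeed 168.8 kt
Leg 4: desired track 272.4°; wind correction -4.3° → command heading 268.1°, groundspeed 164.3 kt
Leg 5: desired track 120.9°; wind correction +3.5° → command heading 124.4°, groundspeed 156.3 kt

Leg 1: heading=331.8°, groundspeed=174.7 kt
Leg 2: heading=92.5°, groundspeed=162.6 kt
Leg 3: heading=290.0°, groundspeed=168.8 kt
Leg 4: heading=268.1°, groundspeed=164.3 kt
Leg 5: heading=124.4°, groundspeed=156.3 kt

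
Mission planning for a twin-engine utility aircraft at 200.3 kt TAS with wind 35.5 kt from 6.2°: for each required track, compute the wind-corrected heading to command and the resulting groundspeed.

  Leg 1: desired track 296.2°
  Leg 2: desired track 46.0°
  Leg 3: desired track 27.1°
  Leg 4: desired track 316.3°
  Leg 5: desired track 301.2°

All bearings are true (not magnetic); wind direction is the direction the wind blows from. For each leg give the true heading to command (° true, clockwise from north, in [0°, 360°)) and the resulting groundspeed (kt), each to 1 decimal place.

Leg 1: desired track 296.2°; wind correction +9.6° → command heading 305.8°, groundspeed 185.4 kt
Leg 2: desired track 46.0°; wind correction -6.5° → command heading 39.5°, groundspeed 171.7 kt
Leg 3: desired track 27.1°; wind correction -3.6° → command heading 23.5°, groundspeed 166.7 kt
Leg 4: desired track 316.3°; wind correction +7.8° → command heading 324.1°, groundspeed 175.6 kt
Leg 5: desired track 301.2°; wind correction +9.2° → command heading 310.4°, groundspeed 182.7 kt

Leg 1: heading=305.8°, groundspeed=185.4 kt
Leg 2: heading=39.5°, groundspeed=171.7 kt
Leg 3: heading=23.5°, groundspeed=166.7 kt
Leg 4: heading=324.1°, groundspeed=175.6 kt
Leg 5: heading=310.4°, groundspeed=182.7 kt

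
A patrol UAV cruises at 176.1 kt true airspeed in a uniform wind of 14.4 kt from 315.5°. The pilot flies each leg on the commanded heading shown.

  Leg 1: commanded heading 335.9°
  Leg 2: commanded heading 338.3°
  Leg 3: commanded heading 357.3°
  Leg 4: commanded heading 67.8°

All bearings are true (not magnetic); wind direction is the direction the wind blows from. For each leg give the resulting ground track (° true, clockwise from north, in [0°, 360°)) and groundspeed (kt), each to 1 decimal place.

Leg 1: heading 335.9°; drift +1.8° → track 337.7°, groundspeed 162.7 kt
Leg 2: heading 338.3°; drift +2.0° → track 340.3°, groundspeed 162.9 kt
Leg 3: heading 357.3°; drift +3.3° → track 0.6°, groundspeed 165.6 kt
Leg 4: heading 67.8°; drift +4.2° → track 72.0°, groundspeed 182.1 kt

Leg 1: track=337.7°, groundspeed=162.7 kt
Leg 2: track=340.3°, groundspeed=162.9 kt
Leg 3: track=0.6°, groundspeed=165.6 kt
Leg 4: track=72.0°, groundspeed=182.1 kt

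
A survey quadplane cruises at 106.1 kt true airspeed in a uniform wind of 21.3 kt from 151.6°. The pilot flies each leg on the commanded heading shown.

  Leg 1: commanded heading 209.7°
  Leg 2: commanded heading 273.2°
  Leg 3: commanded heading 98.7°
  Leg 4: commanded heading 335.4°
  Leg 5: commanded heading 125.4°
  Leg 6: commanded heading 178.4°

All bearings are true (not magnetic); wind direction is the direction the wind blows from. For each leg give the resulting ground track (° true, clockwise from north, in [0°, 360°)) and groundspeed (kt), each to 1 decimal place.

Leg 1: heading 209.7°; drift +10.8° → track 220.5°, groundspeed 96.6 kt
Leg 2: heading 273.2°; drift +8.8° → track 282.0°, groundspeed 118.7 kt
Leg 3: heading 98.7°; drift -10.3° → track 88.4°, groundspeed 94.8 kt
Leg 4: heading 335.4°; drift -0.6° → track 334.8°, groundspeed 127.4 kt
Leg 5: heading 125.4°; drift -6.2° → track 119.2°, groundspeed 87.5 kt
Leg 6: heading 178.4°; drift +6.3° → track 184.7°, groundspeed 87.6 kt

Leg 1: track=220.5°, groundspeed=96.6 kt
Leg 2: track=282.0°, groundspeed=118.7 kt
Leg 3: track=88.4°, groundspeed=94.8 kt
Leg 4: track=334.8°, groundspeed=127.4 kt
Leg 5: track=119.2°, groundspeed=87.5 kt
Leg 6: track=184.7°, groundspeed=87.6 kt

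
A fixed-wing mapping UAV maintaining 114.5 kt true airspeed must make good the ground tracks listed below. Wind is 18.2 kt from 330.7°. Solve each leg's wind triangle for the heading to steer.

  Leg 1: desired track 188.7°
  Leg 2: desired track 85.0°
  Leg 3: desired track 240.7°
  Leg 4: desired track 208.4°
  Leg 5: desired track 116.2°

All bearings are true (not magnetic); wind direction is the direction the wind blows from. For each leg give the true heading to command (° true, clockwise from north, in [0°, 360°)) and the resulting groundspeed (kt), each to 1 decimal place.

Leg 1: heading=194.3°, groundspeed=128.3 kt
Leg 2: heading=76.7°, groundspeed=120.8 kt
Leg 3: heading=249.8°, groundspeed=113.0 kt
Leg 4: heading=216.1°, groundspeed=123.2 kt
Leg 5: heading=111.0°, groundspeed=129.0 kt

Leg 1: desired track 188.7°; wind correction +5.6° → command heading 194.3°, groundspeed 128.3 kt
Leg 2: desired track 85.0°; wind correction -8.3° → command heading 76.7°, groundspeed 120.8 kt
Leg 3: desired track 240.7°; wind correction +9.1° → command heading 249.8°, groundspeed 113.0 kt
Leg 4: desired track 208.4°; wind correction +7.7° → command heading 216.1°, groundspeed 123.2 kt
Leg 5: desired track 116.2°; wind correction -5.2° → command heading 111.0°, groundspeed 129.0 kt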